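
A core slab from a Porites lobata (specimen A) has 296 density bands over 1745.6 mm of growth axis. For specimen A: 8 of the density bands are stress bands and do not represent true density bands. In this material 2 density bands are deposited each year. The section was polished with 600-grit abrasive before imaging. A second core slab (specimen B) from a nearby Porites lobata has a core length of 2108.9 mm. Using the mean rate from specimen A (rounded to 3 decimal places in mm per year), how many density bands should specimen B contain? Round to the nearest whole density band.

Specimen A: adjusted count: 296 − 8 = 288 density bands.
Specimen A: with 2 density bands per year, 288 / 2 = 144 years.
A: Extension rate ≈ 1745.6 / 144 = 12.122 mm/yr.
B spans 2108.9 / 12.122 = 173.97 years; at 2 density bands per year that is 173.97 × 2 ≈ 348 density bands.

348 density bands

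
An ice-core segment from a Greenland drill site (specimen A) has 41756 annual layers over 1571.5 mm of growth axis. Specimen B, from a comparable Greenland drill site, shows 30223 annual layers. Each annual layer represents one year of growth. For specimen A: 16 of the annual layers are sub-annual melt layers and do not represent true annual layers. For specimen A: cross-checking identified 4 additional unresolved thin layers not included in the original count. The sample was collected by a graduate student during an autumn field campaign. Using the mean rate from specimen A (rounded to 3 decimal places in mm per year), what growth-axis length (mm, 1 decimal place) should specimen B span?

Specimen A: adjusted count: 41756 − 16 + 4 = 41744 annual layers.
A: 1571.5 mm over 41744 years gives 1571.5 / 41744 ≈ 0.038 mm/yr.
For B, 0.038 mm/year × 30223 years = 1148.5 mm.

1148.5 mm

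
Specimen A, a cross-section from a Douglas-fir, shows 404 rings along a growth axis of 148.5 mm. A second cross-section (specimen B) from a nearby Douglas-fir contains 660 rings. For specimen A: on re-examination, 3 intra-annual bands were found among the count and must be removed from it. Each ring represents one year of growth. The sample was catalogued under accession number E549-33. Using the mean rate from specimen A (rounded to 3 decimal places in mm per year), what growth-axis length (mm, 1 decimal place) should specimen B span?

244.2 mm

Specimen A: true ring count = 404 − 3 = 401.
A: Mean rate = 148.5 mm / 401 years ≈ 0.370 mm/year.
B's length ≈ 0.370 × 660 = 244.2 mm.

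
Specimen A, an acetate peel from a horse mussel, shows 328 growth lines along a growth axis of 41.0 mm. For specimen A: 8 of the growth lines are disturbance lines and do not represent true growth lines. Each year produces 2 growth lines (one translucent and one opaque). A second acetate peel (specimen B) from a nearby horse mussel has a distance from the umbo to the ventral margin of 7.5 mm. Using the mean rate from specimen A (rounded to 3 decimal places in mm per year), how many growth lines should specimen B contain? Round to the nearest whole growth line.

59 growth lines

Specimen A: after corrections the count is 328 − 8 = 320 growth lines.
Specimen A: with 2 growth lines per year, 320 / 2 = 160 years.
A: Extension rate ≈ 41.0 / 160 = 0.256 mm per year.
For B, 7.5 / 0.256 = 29.30 years; at 2 growth lines per year that is 29.30 × 2 ≈ 59 growth lines.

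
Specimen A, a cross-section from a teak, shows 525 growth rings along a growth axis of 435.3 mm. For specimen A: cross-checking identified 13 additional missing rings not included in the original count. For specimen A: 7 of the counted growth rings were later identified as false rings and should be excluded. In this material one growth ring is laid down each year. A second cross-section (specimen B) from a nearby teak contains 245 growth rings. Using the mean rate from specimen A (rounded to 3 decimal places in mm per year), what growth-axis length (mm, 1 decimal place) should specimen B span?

200.9 mm

Specimen A: after corrections the count is 525 − 7 + 13 = 531 growth rings.
A: 435.3 mm over 531 years gives 435.3 / 531 ≈ 0.820 mm per year.
For B, 0.820 mm/year × 245 years = 200.9 mm.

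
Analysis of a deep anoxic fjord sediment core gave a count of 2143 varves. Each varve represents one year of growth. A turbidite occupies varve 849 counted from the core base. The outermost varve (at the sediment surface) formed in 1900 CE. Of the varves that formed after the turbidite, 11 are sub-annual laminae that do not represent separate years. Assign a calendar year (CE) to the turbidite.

2143 − 849 = 1294 varves lie beyond the turbidite toward the sediment surface.
Excluding 11 false varves: 1294 − 11 = 1283.
1900 − 1283 = 617 CE.

617 CE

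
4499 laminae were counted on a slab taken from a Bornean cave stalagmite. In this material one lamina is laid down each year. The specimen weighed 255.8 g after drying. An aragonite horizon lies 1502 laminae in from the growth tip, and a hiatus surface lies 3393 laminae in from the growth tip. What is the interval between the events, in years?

1891 years

The two markers are separated by 3393 − 1502 = 1891 laminae.
One lamina per year makes the interval 1891 years.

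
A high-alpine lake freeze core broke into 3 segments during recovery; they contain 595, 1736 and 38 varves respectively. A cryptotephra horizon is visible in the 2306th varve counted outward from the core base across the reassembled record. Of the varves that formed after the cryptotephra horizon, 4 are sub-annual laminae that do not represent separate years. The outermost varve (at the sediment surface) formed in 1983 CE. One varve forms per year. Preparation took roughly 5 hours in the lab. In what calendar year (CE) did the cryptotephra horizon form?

1924 CE

Total varves = 595 + 1736 + 38 = 2369.
2369 − 2306 = 63 varves lie beyond the cryptotephra horizon toward the sediment surface.
63 − 4 false = 59 true varves after the cryptotephra horizon.
Counting back 59 years from 1983 CE places the cryptotephra horizon in 1983 − 59 = 1924 CE.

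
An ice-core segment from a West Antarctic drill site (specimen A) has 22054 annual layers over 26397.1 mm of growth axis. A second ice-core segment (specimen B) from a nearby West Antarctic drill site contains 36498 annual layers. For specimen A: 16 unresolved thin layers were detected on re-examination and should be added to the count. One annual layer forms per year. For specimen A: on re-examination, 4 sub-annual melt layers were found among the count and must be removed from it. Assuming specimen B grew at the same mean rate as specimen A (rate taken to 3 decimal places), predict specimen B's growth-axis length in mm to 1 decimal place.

Specimen A: correcting the raw count gives 22054 − 4 + 16 = 22066 true annual layers.
A: 26397.1 mm over 22066 years gives 26397.1 / 22066 ≈ 1.196 mm per year.
For B, 1.196 mm/year × 36498 years = 43651.6 mm.

43651.6 mm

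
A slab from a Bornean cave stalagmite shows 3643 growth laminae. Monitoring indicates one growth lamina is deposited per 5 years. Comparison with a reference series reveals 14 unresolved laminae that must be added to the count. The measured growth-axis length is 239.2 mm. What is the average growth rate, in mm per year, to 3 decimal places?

After corrections the count is 3643 + 14 = 3657 growth laminae.
Multiplying by 5 years per growth lamina: 3657 × 5 = 18285 years.
239.2 mm over 18285 years gives 239.2 / 18285 ≈ 0.013 mm per year.

0.013 mm per year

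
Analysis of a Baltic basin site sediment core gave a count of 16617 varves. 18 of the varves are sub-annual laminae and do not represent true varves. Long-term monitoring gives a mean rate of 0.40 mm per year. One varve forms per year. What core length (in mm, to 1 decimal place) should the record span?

After corrections the count is 16617 − 18 = 16599 varves.
16599 years at 0.40 mm/year gives 0.40 × 16599 = 6639.6 mm.

6639.6 mm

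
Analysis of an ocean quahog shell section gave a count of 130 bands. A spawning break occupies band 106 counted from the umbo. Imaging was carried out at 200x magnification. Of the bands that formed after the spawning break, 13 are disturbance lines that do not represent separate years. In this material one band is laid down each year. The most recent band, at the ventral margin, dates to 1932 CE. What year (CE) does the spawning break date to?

The spawning break sits at band 106 from the umbo, so 130 − 106 = 24 bands formed after it.
Excluding 13 false bands: 24 − 13 = 11.
Counting back 11 years from 1932 CE places the spawning break in 1932 − 11 = 1921 CE.

1921 CE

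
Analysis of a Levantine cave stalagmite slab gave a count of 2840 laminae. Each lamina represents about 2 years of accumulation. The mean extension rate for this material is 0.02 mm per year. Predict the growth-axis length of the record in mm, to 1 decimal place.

At 2 years per lamina, 2840 × 2 = 5680 years.
5680 years at 0.02 mm/year gives 0.02 × 5680 = 113.6 mm.

113.6 mm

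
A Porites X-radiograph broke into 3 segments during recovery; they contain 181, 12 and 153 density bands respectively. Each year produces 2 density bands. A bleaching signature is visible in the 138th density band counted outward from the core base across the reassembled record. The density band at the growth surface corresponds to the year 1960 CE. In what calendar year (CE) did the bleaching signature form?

1856 CE

Total density bands = 181 + 12 + 153 = 346.
Between density band 138 and the growth surface there are 346 − 138 = 208 density bands.
With 2 density bands per year, 208 / 2 = 104 years.
1960 − 104 = 1856 CE.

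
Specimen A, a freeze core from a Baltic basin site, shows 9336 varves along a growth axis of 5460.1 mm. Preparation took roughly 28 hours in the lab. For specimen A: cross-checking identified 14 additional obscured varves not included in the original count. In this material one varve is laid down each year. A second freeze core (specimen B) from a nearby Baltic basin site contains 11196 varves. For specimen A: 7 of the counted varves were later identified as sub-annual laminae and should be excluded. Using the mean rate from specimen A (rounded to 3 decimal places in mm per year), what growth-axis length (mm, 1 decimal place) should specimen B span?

Specimen A: correcting the raw count gives 9336 − 7 + 14 = 9343 true varves.
A: Mean rate = 5460.1 mm / 9343 years ≈ 0.584 mm per year.
For B, 0.584 mm/year × 11196 years = 6538.5 mm.

6538.5 mm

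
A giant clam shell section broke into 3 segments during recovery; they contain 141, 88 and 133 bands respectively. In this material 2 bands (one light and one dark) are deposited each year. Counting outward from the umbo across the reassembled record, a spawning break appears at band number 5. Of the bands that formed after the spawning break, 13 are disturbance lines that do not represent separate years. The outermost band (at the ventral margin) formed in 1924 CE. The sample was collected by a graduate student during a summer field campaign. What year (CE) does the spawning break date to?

Total bands = 141 + 88 + 133 = 362.
Between band 5 and the ventral margin there are 362 − 5 = 357 bands.
357 − 13 false = 344 true bands after the spawning break.
344 bands at 2 per year is 344 / 2 = 172 years.
Counting back 172 years from 1924 CE places the spawning break in 1924 − 172 = 1752 CE.

1752 CE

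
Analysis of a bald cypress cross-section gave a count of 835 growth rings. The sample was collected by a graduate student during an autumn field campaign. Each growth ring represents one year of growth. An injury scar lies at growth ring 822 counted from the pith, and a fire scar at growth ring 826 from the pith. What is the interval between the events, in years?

4 years

The two markers are separated by 826 − 822 = 4 growth rings.
At one growth ring per year, 4 years elapsed between them.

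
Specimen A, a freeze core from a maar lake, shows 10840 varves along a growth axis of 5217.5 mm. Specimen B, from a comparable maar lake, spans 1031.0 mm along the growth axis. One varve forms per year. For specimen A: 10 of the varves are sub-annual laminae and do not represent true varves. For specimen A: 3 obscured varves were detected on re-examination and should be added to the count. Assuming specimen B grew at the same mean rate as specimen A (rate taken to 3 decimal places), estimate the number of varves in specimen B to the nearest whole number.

2139 varves

Specimen A: correcting the raw count gives 10840 − 10 + 3 = 10833 true varves.
A: Extension rate ≈ 5217.5 / 10833 = 0.482 mm/yr.
For B, 1031.0 / 0.482 = 2139.00 years ≈ 2139 varves.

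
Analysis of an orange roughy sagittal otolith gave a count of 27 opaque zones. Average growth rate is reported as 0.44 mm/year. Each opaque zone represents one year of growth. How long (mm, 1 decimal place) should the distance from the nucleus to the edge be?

27 years of growth are recorded.
Length ≈ 0.44 × 27 = 11.9 mm.

11.9 mm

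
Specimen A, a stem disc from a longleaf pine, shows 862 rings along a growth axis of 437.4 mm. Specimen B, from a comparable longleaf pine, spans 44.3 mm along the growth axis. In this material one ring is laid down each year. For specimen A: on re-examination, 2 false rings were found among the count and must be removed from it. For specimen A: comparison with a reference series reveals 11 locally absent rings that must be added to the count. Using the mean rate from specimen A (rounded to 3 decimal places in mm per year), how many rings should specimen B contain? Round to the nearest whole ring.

88 rings

Specimen A: true ring count = 862 − 2 + 11 = 871.
A: 437.4 mm over 871 years gives 437.4 / 871 ≈ 0.502 mm/yr.
For B, 44.3 / 0.502 = 88.25 years ≈ 88 rings.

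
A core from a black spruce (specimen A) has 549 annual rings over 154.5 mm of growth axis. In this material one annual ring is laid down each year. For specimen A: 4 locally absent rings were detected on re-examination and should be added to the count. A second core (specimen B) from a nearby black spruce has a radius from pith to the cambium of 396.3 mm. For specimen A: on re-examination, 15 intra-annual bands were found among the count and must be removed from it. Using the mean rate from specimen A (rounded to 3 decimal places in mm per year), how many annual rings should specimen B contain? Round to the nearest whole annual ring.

1381 annual rings

Specimen A: correcting the raw count gives 549 − 15 + 4 = 538 true annual rings.
A: 154.5 mm over 538 years gives 154.5 / 538 ≈ 0.287 mm/year.
For B, 396.3 / 0.287 = 1380.84 years ≈ 1381 annual rings.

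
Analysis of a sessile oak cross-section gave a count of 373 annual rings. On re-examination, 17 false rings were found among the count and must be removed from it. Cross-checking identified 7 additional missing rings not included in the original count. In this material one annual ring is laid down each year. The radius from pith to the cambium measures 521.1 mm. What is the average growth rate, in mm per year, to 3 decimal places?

1.436 mm per year

After corrections the count is 373 − 17 + 7 = 363 annual rings.
521.1 mm over 363 years gives 521.1 / 363 ≈ 1.436 mm per year.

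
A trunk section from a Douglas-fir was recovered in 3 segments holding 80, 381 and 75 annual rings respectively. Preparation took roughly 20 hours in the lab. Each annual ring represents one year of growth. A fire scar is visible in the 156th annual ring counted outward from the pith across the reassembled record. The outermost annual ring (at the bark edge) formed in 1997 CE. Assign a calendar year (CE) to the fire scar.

1617 CE

Total annual rings = 80 + 381 + 75 = 536.
The fire scar sits at annual ring 156 from the pith, so 536 − 156 = 380 annual rings formed after it.
1997 − 380 = 1617 CE.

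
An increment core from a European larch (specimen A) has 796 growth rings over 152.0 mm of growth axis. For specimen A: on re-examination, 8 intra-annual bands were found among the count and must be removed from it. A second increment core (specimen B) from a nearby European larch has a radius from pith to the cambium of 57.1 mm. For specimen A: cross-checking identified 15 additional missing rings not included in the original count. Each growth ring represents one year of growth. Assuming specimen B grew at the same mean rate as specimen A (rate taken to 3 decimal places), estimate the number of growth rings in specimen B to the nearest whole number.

302 growth rings

Specimen A: after corrections the count is 796 − 8 + 15 = 803 growth rings.
A: Mean rate = 152.0 mm / 803 years ≈ 0.189 mm/yr.
For B, 57.1 / 0.189 = 302.12 years ≈ 302 growth rings.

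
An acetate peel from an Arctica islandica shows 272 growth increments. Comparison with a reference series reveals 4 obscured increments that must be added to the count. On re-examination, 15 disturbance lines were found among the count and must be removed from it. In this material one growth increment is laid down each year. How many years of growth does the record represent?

261 yr

Adjusted count: 272 − 15 + 4 = 261 growth increments.
One growth increment per year makes the duration 261 years.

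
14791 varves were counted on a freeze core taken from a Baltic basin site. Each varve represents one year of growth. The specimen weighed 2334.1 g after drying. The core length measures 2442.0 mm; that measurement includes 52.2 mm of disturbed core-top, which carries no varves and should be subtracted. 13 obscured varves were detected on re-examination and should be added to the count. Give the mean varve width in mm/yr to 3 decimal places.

0.161 mm/yr

True varve count = 14791 + 13 = 14804.
The growth record spans 2442.0 − 52.2 = 2389.8 mm.
Mean rate = 2389.8 mm / 14804 years ≈ 0.161 mm/yr.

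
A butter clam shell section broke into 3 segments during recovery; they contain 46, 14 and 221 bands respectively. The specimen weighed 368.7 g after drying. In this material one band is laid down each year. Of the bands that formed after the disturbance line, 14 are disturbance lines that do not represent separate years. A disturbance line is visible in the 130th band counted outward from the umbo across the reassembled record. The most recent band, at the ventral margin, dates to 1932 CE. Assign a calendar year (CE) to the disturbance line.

Total bands = 46 + 14 + 221 = 281.
281 − 130 = 151 bands lie beyond the disturbance line toward the ventral margin.
Excluding 14 false bands: 151 − 14 = 137.
Counting back 137 years from 1932 CE places the disturbance line in 1932 − 137 = 1795 CE.

1795 CE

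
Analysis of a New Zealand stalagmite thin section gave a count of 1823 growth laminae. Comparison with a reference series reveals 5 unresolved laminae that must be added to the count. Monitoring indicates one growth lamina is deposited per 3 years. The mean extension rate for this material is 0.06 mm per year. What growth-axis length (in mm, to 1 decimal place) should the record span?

Adjusted count: 1823 + 5 = 1828 growth laminae.
At 3 years per growth lamina, 1828 × 3 = 5484 years.
5484 years at 0.06 mm/year gives 0.06 × 5484 = 329.0 mm.

329.0 mm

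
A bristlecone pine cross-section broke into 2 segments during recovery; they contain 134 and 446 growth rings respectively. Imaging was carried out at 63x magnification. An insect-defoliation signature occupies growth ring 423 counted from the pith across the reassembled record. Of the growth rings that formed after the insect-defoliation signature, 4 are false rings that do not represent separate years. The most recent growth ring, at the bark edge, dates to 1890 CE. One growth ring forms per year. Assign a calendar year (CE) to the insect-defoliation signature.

Total growth rings = 134 + 446 = 580.
Between growth ring 423 and the bark edge there are 580 − 423 = 157 growth rings.
157 − 4 false = 153 true growth rings after the insect-defoliation signature.
Counting back 153 years from 1890 CE places the insect-defoliation signature in 1890 − 153 = 1737 CE.

1737 CE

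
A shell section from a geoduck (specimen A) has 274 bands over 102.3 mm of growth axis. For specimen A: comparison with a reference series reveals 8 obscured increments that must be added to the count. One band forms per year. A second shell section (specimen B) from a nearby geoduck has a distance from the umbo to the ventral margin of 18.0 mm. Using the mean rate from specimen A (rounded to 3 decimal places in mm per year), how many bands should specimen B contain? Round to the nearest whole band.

Specimen A: after corrections the count is 274 + 8 = 282 bands.
A: Mean rate = 102.3 mm / 282 years ≈ 0.363 mm per year.
B spans 18.0 / 0.363 = 49.59 years ≈ 50 bands.

50 bands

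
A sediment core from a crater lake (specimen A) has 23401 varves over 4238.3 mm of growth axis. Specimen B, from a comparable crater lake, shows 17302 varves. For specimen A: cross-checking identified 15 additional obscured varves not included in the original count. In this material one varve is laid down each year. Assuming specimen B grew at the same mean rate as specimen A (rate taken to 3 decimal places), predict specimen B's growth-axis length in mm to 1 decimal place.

Specimen A: after corrections the count is 23401 + 15 = 23416 varves.
A: Mean rate = 4238.3 mm / 23416 years ≈ 0.181 mm/yr.
Length of B = 0.181 × 17302 = 3131.7 mm.

3131.7 mm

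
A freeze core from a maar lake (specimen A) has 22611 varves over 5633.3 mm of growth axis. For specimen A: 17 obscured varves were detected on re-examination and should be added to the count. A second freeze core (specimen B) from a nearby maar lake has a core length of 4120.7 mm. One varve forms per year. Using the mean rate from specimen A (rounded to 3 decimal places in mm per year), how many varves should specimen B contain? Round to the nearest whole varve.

Specimen A: adjusted count: 22611 + 17 = 22628 varves.
A: Extension rate ≈ 5633.3 / 22628 = 0.249 mm/yr.
B spans 4120.7 / 0.249 = 16549.00 years ≈ 16549 varves.

16549 varves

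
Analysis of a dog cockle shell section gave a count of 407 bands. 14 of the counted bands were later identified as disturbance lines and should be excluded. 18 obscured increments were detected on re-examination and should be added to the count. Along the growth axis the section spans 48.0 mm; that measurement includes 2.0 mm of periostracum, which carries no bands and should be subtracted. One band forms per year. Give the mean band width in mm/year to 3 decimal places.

0.112 mm/year

True band count = 407 − 14 + 18 = 411.
Removing the 2.0 mm offcut leaves 48.0 − 2.0 = 46.0 mm.
Extension rate ≈ 46.0 / 411 = 0.112 mm/year.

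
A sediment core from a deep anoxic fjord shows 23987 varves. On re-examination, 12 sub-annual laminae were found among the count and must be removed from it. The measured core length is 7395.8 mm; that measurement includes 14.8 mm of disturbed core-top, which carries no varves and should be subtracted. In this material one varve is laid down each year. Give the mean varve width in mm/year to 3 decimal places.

Adjusted count: 23987 − 12 = 23975 varves.
The growth record spans 7395.8 − 14.8 = 7381.0 mm.
Mean rate = 7381.0 mm / 23975 years ≈ 0.308 mm/year.

0.308 mm/year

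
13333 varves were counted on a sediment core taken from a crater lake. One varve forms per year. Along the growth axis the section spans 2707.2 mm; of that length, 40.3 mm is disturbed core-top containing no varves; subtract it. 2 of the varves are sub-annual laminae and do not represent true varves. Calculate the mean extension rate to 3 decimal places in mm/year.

True varve count = 13333 − 2 = 13331.
Net length = 2707.2 − 40.3 = 2666.9 mm.
Mean rate = 2666.9 mm / 13331 years ≈ 0.200 mm/year.

0.200 mm/year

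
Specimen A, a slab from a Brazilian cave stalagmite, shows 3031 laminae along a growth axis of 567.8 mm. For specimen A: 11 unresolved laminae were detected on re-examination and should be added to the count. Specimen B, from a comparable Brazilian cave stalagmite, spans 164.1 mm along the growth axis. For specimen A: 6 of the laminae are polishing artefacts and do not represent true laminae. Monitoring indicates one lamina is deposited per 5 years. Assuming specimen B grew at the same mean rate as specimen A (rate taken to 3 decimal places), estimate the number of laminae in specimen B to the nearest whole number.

887 laminae

Specimen A: correcting the raw count gives 3031 − 6 + 11 = 3036 true laminae.
Specimen A: multiplying by 5 years per lamina: 3036 × 5 = 15180 years.
A: Mean rate = 567.8 mm / 15180 years ≈ 0.037 mm per year.
B spans 164.1 / 0.037 = 4435.14 years; at 5 years per lamina that is 4435.14 / 5 ≈ 887 laminae.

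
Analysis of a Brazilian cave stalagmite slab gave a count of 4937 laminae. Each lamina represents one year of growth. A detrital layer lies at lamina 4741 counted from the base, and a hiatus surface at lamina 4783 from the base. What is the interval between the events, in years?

42 years

Separation: 4783 − 4741 = 42 laminae.
One lamina per year makes the interval 42 years.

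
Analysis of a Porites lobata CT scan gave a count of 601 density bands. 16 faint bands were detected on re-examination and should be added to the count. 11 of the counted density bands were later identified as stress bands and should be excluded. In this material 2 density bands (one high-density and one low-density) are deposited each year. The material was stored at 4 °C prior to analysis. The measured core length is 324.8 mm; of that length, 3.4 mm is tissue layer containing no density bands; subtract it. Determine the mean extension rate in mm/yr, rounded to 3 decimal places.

Adjusted count: 601 − 11 + 16 = 606 density bands.
Dividing by 2 density bands per year: 606 / 2 = 303 years.
The growth record spans 324.8 − 3.4 = 321.4 mm.
Mean rate = 321.4 mm / 303 years ≈ 1.061 mm/yr.

1.061 mm/yr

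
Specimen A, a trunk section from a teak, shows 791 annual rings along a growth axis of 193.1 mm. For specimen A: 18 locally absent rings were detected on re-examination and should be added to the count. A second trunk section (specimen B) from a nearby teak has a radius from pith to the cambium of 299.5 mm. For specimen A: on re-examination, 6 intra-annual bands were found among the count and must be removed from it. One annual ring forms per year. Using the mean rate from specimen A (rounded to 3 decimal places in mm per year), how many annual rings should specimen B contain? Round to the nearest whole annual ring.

Specimen A: correcting the raw count gives 791 − 6 + 18 = 803 true annual rings.
A: Extension rate ≈ 193.1 / 803 = 0.240 mm per year.
B spans 299.5 / 0.240 = 1247.92 years ≈ 1248 annual rings.

1248 annual rings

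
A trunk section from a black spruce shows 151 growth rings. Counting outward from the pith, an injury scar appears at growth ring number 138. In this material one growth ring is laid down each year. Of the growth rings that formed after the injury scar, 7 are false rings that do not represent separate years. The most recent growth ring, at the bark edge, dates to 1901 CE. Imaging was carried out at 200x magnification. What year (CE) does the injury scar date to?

Between growth ring 138 and the bark edge there are 151 − 138 = 13 growth rings.
13 − 7 false = 6 true growth rings after the injury scar.
Counting back 6 years from 1901 CE places the injury scar in 1901 − 6 = 1895 CE.

1895 CE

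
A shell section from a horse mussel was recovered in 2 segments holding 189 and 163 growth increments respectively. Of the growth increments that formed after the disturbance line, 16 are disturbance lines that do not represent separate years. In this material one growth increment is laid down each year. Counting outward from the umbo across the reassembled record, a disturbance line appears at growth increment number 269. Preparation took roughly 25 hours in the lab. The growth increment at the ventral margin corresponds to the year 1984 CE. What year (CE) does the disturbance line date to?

Total growth increments = 189 + 163 = 352.
Between growth increment 269 and the ventral margin there are 352 − 269 = 83 growth increments.
Removing the 16 false growth increments leaves 83 − 16 = 67 true growth increments beyond the disturbance line.
The growth increment at the ventral margin is 1984 CE, so the disturbance line dates to 1984 − 67 = 1917 CE.

1917 CE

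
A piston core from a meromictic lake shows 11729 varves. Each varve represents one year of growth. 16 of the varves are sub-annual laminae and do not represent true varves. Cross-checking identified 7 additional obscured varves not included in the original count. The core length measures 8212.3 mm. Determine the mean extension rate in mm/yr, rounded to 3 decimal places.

0.701 mm/yr

After corrections the count is 11729 − 16 + 7 = 11720 varves.
8212.3 mm over 11720 years gives 8212.3 / 11720 ≈ 0.701 mm/yr.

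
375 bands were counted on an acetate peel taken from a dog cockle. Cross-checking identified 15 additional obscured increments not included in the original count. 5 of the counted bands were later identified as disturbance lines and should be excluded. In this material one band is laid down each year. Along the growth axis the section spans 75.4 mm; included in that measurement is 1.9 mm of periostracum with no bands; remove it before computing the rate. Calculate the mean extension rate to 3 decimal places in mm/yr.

Correcting the raw count gives 375 − 5 + 15 = 385 true bands.
Removing the 1.9 mm offcut leaves 75.4 − 1.9 = 73.5 mm.
73.5 mm over 385 years gives 73.5 / 385 ≈ 0.191 mm/yr.

0.191 mm/yr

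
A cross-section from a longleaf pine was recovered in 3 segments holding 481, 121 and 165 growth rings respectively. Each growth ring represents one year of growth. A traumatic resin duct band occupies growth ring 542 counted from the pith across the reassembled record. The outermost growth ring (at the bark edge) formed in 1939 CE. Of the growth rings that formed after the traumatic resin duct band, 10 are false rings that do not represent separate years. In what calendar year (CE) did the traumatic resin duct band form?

Total growth rings = 481 + 121 + 165 = 767.
767 − 542 = 225 growth rings lie beyond the traumatic resin duct band toward the bark edge.
Removing the 10 false growth rings leaves 225 − 10 = 215 true growth rings beyond the traumatic resin duct band.
Counting back 215 years from 1939 CE places the traumatic resin duct band in 1939 − 215 = 1724 CE.

1724 CE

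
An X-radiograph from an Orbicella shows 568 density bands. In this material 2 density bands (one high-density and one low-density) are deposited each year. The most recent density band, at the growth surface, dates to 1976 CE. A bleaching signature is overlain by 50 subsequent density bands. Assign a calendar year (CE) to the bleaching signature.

1951 CE

50 density bands formed after the bleaching signature.
Dividing by 2 density bands per year: 50 / 2 = 25 years.
1976 − 25 = 1951 CE.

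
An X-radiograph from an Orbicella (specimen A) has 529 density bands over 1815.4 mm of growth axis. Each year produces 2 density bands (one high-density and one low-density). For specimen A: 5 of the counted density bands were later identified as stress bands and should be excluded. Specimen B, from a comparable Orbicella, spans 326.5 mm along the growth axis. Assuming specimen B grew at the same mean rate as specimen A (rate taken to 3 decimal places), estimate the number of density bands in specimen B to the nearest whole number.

94 density bands

Specimen A: true density band count = 529 − 5 = 524.
Specimen A: dividing by 2 density bands per year: 524 / 2 = 262 years.
A: 1815.4 mm over 262 years gives 1815.4 / 262 ≈ 6.929 mm/yr.
For B, 326.5 / 6.929 = 47.12 years; at 2 density bands per year that is 47.12 × 2 ≈ 94 density bands.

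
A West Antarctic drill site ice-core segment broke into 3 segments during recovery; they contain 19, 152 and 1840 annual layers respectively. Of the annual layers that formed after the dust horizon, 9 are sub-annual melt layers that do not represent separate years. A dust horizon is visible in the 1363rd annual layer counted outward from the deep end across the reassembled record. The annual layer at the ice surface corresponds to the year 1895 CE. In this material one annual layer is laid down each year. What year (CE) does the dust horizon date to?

Total annual layers = 19 + 152 + 1840 = 2011.
The dust horizon sits at annual layer 1363 from the deep end, so 2011 − 1363 = 648 annual layers formed after it.
Excluding 9 false annual layers: 648 − 9 = 639.
The annual layer at the ice surface is 1895 CE, so the dust horizon dates to 1895 − 639 = 1256 CE.

1256 CE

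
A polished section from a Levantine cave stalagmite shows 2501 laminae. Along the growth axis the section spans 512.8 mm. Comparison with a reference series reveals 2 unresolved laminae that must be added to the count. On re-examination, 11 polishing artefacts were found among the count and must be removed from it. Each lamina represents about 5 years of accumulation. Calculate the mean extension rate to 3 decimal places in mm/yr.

0.041 mm/yr

After corrections the count is 2501 − 11 + 2 = 2492 laminae.
At 5 years per lamina, 2492 × 5 = 12460 years.
512.8 mm over 12460 years gives 512.8 / 12460 ≈ 0.041 mm/yr.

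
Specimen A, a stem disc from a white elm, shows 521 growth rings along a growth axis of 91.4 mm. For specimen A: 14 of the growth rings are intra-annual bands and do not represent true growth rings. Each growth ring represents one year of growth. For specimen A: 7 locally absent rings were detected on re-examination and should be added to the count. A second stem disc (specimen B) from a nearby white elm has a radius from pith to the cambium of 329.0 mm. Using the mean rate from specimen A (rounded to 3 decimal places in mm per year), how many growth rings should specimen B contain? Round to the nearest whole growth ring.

Specimen A: correcting the raw count gives 521 − 14 + 7 = 514 true growth rings.
A: Extension rate ≈ 91.4 / 514 = 0.178 mm/yr.
For B, 329.0 / 0.178 = 1848.31 years ≈ 1848 growth rings.

1848 growth rings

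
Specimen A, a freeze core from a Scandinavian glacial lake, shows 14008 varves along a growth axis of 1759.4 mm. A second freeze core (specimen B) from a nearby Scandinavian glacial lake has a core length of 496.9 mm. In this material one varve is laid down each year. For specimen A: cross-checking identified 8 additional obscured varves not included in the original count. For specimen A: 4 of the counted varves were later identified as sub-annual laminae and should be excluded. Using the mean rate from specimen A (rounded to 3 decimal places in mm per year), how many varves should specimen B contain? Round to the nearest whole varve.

Specimen A: after corrections the count is 14008 − 4 + 8 = 14012 varves.
A: 1759.4 mm over 14012 years gives 1759.4 / 14012 ≈ 0.126 mm per year.
B spans 496.9 / 0.126 = 3943.65 years ≈ 3944 varves.

3944 varves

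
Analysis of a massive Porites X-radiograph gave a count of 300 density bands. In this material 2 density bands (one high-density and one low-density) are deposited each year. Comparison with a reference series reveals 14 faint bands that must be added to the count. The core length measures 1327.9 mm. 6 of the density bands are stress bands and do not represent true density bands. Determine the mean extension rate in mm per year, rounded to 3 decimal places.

True density band count = 300 − 6 + 14 = 308.
Dividing by 2 density bands per year: 308 / 2 = 154 years.
1327.9 mm over 154 years gives 1327.9 / 154 ≈ 8.623 mm per year.

8.623 mm per year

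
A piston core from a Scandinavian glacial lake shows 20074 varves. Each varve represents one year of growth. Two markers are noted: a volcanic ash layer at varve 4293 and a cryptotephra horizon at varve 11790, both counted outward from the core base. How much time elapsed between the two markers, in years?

Separation: 11790 − 4293 = 7497 varves.
That is 7497 years at one varve per year.

7497 yr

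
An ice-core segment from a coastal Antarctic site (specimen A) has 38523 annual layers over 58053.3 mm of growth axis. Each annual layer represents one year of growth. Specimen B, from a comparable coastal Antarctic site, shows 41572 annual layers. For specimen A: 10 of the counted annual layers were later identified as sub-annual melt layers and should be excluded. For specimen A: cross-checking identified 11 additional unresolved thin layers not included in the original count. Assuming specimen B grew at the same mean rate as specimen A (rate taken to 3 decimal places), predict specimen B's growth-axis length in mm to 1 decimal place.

Specimen A: true annual layer count = 38523 − 10 + 11 = 38524.
A: Extension rate ≈ 58053.3 / 38524 = 1.507 mm/yr.
For B, 1.507 mm/year × 41572 years = 62649.0 mm.

62649.0 mm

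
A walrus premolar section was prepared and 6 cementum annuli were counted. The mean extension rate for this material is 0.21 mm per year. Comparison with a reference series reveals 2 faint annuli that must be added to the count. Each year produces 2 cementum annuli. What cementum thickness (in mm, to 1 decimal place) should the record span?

0.8 mm

After corrections the count is 6 + 2 = 8 cementum annuli.
8 cementum annuli at 2 per year is 8 / 2 = 4 years.
Predicted length = 0.21 mm/year × 4 years = 0.8 mm.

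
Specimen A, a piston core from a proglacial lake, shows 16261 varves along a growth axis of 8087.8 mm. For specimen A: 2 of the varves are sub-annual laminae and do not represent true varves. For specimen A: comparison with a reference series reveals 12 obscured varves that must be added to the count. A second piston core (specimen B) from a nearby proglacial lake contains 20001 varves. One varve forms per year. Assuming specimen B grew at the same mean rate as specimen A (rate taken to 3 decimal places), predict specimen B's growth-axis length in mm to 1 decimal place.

Specimen A: true varve count = 16261 − 2 + 12 = 16271.
A: Extension rate ≈ 8087.8 / 16271 = 0.497 mm/year.
For B, 0.497 mm/year × 20001 years = 9940.5 mm.

9940.5 mm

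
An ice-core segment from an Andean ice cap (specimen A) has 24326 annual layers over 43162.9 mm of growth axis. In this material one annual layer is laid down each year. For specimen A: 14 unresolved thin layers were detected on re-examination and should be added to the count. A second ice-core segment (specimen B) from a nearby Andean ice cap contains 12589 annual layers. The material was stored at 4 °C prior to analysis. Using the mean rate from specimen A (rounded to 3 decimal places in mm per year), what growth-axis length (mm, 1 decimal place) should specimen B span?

Specimen A: true annual layer count = 24326 + 14 = 24340.
A: Mean rate = 43162.9 mm / 24340 years ≈ 1.773 mm per year.
For B, 1.773 mm/year × 12589 years = 22320.3 mm.

22320.3 mm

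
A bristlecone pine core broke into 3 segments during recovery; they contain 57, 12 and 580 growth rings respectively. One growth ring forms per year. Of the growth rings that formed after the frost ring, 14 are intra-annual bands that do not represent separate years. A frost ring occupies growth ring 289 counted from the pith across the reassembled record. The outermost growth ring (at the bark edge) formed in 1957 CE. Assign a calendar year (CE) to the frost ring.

1611 CE

Total growth rings = 57 + 12 + 580 = 649.
Between growth ring 289 and the bark edge there are 649 − 289 = 360 growth rings.
Removing the 14 false growth rings leaves 360 − 14 = 346 true growth rings beyond the frost ring.
The growth ring at the bark edge is 1957 CE, so the frost ring dates to 1957 − 346 = 1611 CE.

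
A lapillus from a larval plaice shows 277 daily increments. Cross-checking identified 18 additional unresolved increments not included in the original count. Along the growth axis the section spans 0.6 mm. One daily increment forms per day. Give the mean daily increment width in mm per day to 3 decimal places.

0.002 mm per day

After corrections the count is 277 + 18 = 295 daily increments.
0.6 mm over 295 days gives 0.6 / 295 ≈ 0.002 mm per day.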